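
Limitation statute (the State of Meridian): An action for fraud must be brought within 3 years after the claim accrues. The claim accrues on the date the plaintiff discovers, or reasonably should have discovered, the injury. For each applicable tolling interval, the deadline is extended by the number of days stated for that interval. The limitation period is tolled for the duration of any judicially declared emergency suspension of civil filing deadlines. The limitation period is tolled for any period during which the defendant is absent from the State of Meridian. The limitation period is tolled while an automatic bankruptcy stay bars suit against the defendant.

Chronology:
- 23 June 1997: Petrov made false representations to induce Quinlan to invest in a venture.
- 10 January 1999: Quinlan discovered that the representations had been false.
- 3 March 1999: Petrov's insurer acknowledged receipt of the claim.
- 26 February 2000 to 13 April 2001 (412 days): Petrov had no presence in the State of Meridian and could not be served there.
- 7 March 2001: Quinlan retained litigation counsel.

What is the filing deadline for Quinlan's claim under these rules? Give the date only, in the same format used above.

Accrual is tied to discovery, so the period began on 10 January 1999 rather than on 23 June 1997 when the act occurred.
The untolled deadline — 3 years after 10 January 1999 — is 10 January 2002.
The period was tolled for 412 days by the defendant's absence from the jurisdiction (26 February 2000 to 13 April 2001), pushing the deadline to 26 February 2003.
The other events in the timeline have no effect on the limitation period under the stated rules.

26 February 2003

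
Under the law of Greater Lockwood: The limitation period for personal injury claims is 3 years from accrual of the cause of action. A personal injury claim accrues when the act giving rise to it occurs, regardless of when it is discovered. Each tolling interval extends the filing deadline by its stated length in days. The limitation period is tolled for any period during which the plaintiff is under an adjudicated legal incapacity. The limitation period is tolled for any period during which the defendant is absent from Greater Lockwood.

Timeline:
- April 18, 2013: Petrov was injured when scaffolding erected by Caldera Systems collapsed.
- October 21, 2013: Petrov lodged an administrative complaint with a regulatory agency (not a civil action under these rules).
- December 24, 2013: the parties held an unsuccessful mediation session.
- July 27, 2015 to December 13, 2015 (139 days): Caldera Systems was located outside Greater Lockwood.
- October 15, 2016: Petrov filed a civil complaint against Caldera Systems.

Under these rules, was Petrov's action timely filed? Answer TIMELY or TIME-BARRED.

TIME-BARRED

The limitation period began to run on April 18, 2013.
Adding the 3 years base period to April 18, 2013 gives a deadline of April 18, 2016, before any tolling.
Because the defendant's absence from the jurisdiction ran from July 27, 2015 to December 13, 2015, the deadline is extended by 139 days to September 4, 2016.
Nothing else in the chronology tolls or restarts the period.
The October 15, 2016 filing falls after the September 4, 2016 deadline; the claim is time-barred.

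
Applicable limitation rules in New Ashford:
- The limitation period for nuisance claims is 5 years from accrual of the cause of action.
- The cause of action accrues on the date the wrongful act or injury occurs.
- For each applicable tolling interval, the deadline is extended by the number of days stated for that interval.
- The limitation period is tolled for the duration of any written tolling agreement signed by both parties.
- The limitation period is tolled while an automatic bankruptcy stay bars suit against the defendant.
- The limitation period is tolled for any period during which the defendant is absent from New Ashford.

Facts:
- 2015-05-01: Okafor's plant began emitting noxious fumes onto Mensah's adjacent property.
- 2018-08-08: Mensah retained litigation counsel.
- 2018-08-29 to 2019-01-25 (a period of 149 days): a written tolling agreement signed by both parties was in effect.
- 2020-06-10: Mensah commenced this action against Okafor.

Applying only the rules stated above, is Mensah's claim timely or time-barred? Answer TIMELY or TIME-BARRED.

TIMELY

The claim accrued on 2015-05-01, when the wrongful act occurred.
Adding the 5 years base period to 2015-05-01 gives a deadline of 2020-05-01, before any tolling.
The period was tolled for 149 days by the written tolling agreement (2018-08-29 to 2019-01-25), pushing the deadline to 2020-09-27.
Nothing else in the chronology tolls or restarts the period.
Filing on 2020-06-10 beat the 2020-09-27 deadline — the action is timely.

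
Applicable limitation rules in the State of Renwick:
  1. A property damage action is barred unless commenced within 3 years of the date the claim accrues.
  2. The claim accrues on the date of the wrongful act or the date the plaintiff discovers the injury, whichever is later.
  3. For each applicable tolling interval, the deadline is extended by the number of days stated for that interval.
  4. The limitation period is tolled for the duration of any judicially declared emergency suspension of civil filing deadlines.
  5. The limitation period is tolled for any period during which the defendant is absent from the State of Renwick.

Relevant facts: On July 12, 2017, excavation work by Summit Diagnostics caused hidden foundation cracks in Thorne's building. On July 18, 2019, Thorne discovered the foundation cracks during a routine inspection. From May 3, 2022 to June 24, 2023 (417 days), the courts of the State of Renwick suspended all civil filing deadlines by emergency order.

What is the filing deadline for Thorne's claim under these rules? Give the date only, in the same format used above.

The claim accrued on July 18, 2019 — the later of the July 12, 2017 act and the July 18, 2019 discovery.
3 years from July 18, 2019 is July 18, 2022.
The emergency suspension of filing deadlines from May 3, 2022 to June 24, 2023 tolled the period for 417 days, extending the deadline to September 8, 2023.

September 8, 2023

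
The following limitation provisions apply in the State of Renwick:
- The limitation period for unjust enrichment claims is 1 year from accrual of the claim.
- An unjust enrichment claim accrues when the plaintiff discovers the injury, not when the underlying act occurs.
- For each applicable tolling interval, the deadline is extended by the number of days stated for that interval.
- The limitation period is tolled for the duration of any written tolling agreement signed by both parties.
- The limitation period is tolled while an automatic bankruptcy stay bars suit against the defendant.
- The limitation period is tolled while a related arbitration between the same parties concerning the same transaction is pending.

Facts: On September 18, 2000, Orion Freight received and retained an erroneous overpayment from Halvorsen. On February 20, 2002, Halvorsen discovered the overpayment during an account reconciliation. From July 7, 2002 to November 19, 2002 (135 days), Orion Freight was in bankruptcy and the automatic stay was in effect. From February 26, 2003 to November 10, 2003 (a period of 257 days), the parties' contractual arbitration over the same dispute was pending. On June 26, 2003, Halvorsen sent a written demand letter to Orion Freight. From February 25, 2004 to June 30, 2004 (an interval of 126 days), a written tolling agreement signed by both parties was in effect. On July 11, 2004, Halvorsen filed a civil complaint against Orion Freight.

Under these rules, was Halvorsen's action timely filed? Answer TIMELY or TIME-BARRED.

TIMELY

The claim did not accrue until Halvorsen discovered the injury on February 20, 2002; the September 18, 2000 act date does not start the clock under the stated rule.
The untolled deadline — 1 year after February 20, 2002 — is February 20, 2003.
The automatic bankruptcy stay from July 7, 2002 to November 19, 2002 tolled the period for 135 days, extending the deadline to July 5, 2003.
The pending related arbitration from February 26, 2003 to November 10, 2003 tolled the period for 257 days, extending the deadline to March 18, 2004.
The period was tolled for 126 days by the written tolling agreement (February 25, 2004 to June 30, 2004), pushing the deadline to July 22, 2004.
Nothing else in the chronology tolls or restarts the period.
The July 11, 2004 filing precedes the July 22, 2004 deadline; the claim is timely.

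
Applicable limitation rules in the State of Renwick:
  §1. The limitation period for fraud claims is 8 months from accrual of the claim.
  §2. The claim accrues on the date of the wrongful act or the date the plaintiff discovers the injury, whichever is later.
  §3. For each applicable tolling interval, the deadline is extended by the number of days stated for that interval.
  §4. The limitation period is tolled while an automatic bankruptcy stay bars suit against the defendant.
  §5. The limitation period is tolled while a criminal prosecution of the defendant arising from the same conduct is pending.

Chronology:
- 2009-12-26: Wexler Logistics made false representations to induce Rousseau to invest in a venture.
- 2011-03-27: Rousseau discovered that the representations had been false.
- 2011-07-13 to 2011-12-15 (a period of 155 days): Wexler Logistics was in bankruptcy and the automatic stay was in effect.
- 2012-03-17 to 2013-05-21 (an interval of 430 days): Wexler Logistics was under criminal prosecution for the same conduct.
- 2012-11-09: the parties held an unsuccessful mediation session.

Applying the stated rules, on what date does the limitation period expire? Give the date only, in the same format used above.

The claim accrued on 2011-03-27 — the later of the 2009-12-26 act and the 2011-03-27 discovery.
Adding the 8 months base period to 2011-03-27 gives a deadline of 2011-11-27, before any tolling.
Because the automatic bankruptcy stay ran from 2011-07-13 to 2011-12-15, the deadline is extended by 155 days to 2012-04-30.
The period was tolled for 430 days by the pending criminal prosecution (2012-03-17 to 2013-05-21), pushing the deadline to 2013-07-04.
None of the other events listed affects the running of the period under the stated rules.

2013-07-04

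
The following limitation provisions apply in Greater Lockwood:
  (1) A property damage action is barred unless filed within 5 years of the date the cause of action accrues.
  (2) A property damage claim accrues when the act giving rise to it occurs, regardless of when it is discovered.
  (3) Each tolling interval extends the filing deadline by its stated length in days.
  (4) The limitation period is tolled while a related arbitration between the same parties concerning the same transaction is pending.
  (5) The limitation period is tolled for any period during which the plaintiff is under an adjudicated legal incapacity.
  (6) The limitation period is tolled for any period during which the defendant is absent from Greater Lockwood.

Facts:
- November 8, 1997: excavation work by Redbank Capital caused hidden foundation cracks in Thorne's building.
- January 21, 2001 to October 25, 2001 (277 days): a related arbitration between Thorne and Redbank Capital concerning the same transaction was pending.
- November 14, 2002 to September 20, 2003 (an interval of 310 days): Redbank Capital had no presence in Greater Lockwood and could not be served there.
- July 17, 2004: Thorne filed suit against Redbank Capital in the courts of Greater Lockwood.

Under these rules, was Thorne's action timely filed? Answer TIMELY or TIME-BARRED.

TIME-BARRED

The claim accrued on November 8, 1997, when the wrongful act occurred.
5 years from November 8, 1997 is November 8, 2002.
The pending related arbitration from January 21, 2001 to October 25, 2001 tolled the period for 277 days, extending the deadline to August 12, 2003.
The period was tolled for 310 days by the defendant's absence from the jurisdiction (November 14, 2002 to September 20, 2003), pushing the deadline to June 17, 2004.
Filing on July 17, 2004 missed the June 17, 2004 deadline — the action is time-barred.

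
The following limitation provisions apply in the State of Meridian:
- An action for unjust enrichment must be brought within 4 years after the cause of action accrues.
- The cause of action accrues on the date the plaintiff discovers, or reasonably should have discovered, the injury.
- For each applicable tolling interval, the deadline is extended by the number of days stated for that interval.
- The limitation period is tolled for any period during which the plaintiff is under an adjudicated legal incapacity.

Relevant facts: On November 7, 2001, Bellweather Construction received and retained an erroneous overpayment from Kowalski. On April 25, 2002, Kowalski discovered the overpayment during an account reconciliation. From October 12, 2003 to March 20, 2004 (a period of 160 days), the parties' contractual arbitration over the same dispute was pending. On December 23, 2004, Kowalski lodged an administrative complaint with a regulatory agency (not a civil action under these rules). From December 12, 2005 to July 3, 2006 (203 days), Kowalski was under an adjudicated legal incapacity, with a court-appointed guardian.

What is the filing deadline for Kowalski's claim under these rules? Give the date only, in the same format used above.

Accrual is tied to discovery, so the period began on April 25, 2002 rather than on November 7, 2001 when the act occurred.
4 years from April 25, 2002 is April 25, 2006.
Because the plaintiff's legal incapacity ran from December 12, 2005 to July 3, 2006, the deadline is extended by 203 days to November 14, 2006.
No stated provision tolls the period for a pending arbitration, so the interval from October 12, 2003 to March 20, 2004 has no effect on the deadline.
None of the other events listed affects the running of the period under the stated rules.

November 14, 2006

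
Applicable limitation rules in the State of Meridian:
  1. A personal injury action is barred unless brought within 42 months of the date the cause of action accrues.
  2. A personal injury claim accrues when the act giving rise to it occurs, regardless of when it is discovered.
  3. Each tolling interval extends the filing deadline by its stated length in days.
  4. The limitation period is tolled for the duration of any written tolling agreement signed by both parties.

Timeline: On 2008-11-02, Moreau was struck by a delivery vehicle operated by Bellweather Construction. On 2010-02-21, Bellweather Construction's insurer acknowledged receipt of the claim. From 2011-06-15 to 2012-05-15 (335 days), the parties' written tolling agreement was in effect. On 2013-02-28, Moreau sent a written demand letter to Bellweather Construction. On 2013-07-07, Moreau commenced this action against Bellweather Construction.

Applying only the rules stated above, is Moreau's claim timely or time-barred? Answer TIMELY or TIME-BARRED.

TIME-BARRED

The limitation period began to run on 2008-11-02.
The untolled deadline — 42 months after 2008-11-02 — is 2012-05-02.
Because the written tolling agreement ran from 2011-06-15 to 2012-05-15, the deadline is extended by 335 days to 2013-04-02.
None of the other events listed affects the running of the period under the stated rules.
Moreau filed on 2013-07-07, after the 2013-04-02 deadline, so the action is time-barred.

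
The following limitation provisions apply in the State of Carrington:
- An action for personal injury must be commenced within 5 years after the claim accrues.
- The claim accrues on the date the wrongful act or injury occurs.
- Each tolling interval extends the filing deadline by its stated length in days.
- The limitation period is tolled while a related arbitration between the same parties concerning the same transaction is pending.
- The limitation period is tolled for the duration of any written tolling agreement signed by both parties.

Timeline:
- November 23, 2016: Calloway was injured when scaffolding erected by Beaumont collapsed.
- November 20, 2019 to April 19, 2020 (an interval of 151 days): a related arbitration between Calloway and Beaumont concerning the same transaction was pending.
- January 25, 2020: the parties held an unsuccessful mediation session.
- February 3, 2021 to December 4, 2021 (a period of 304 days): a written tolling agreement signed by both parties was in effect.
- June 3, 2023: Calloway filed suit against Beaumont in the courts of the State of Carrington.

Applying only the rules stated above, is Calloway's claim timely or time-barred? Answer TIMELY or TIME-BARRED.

The limitation period began to run on November 23, 2016.
Adding the 5 years base period to November 23, 2016 gives a deadline of November 23, 2021, before any tolling.
The pending related arbitration from November 20, 2019 to April 19, 2020 tolled the period for 151 days, extending the deadline to April 23, 2022.
The written tolling agreement from February 3, 2021 to December 4, 2021 tolled the period for 304 days, extending the deadline to February 21, 2023.
Nothing else in the chronology tolls or restarts the period.
The June 3, 2023 filing falls after the February 21, 2023 deadline; the claim is time-barred.

TIME-BARRED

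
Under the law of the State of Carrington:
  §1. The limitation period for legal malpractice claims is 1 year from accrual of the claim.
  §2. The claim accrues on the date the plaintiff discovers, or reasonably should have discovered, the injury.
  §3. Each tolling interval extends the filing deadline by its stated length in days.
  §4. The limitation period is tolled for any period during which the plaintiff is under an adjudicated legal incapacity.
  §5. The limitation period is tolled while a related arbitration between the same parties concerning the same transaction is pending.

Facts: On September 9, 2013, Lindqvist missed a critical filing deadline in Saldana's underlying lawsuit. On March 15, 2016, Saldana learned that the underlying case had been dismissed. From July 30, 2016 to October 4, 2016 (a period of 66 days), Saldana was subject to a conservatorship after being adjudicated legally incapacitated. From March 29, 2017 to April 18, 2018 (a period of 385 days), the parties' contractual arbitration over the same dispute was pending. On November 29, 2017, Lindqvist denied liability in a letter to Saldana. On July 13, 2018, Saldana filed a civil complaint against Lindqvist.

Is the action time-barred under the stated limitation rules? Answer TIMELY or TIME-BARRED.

TIME-BARRED

The claim did not accrue until Saldana discovered the injury on March 15, 2016; the September 9, 2013 act date does not start the clock under the stated rule.
1 year from March 15, 2016 is March 15, 2017.
The period was tolled for 66 days by the plaintiff's legal incapacity (July 30, 2016 to October 4, 2016), pushing the deadline to May 20, 2017.
Because the pending related arbitration ran from March 29, 2017 to April 18, 2018, the deadline is extended by 385 days to June 9, 2018.
None of the other events listed affects the running of the period under the stated rules.
The July 13, 2018 filing falls after the June 9, 2018 deadline; the claim is time-barred.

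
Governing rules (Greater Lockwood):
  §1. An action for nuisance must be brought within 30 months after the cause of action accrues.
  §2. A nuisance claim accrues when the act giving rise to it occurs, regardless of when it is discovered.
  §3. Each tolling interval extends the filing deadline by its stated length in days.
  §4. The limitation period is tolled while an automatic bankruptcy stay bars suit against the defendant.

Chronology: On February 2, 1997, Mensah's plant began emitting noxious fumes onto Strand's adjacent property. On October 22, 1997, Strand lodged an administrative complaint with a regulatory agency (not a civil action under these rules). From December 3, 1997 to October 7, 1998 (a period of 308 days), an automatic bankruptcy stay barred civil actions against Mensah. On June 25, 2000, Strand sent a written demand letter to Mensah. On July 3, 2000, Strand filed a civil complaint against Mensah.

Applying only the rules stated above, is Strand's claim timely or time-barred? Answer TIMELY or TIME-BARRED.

TIME-BARRED

The cause of action accrued on February 2, 1997, the date of the act.
Adding the 30 months base period to February 2, 1997 gives a deadline of August 2, 1999, before any tolling.
The automatic bankruptcy stay from December 3, 1997 to October 7, 1998 tolled the period for 308 days, extending the deadline to June 5, 2000.
None of the other events listed affects the running of the period under the stated rules.
Filing on July 3, 2000 missed the June 5, 2000 deadline — the action is time-barred.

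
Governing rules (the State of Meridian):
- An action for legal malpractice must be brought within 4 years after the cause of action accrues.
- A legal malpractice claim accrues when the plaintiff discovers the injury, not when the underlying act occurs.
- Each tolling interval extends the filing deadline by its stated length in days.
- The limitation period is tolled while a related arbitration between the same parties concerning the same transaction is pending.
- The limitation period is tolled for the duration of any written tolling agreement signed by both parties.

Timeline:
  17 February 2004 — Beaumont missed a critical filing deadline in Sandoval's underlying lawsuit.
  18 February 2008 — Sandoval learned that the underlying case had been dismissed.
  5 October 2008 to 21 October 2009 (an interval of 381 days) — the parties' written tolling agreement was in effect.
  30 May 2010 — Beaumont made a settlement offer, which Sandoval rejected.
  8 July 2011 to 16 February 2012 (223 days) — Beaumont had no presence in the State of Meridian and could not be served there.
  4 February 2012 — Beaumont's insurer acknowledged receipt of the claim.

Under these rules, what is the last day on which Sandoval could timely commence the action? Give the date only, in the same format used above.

The claim did not accrue until Sandoval discovered the injury on 18 February 2008; the 17 February 2004 act date does not start the clock under the stated rule.
Adding the 4 years base period to 18 February 2008 gives a deadline of 18 February 2012, before any tolling.
The written tolling agreement from 5 October 2008 to 21 October 2009 tolled the period for 381 days, extending the deadline to 5 March 2013.
Although the defendant's absence ran from 8 July 2011 to 16 February 2012, the stated rules do not make that a tolling event, so it is disregarded.
The other events in the timeline have no effect on the limitation period under the stated rules.

5 March 2013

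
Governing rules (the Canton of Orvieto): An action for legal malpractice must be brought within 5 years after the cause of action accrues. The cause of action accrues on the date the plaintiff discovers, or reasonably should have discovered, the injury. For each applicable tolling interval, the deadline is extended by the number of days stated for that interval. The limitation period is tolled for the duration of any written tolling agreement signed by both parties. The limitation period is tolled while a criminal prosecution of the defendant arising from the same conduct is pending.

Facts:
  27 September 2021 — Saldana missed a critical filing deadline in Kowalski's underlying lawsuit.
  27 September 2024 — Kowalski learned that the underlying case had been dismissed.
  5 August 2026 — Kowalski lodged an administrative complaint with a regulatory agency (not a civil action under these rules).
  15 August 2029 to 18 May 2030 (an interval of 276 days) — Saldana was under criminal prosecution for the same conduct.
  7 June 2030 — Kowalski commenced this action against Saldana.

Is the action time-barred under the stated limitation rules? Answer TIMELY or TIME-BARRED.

TIMELY

The claim did not accrue until Kowalski discovered the injury on 27 September 2024; the 27 September 2021 act date does not start the clock under the stated rule.
The untolled deadline — 5 years after 27 September 2024 — is 27 September 2029.
Because the pending criminal prosecution ran from 15 August 2029 to 18 May 2030, the deadline is extended by 276 days to 30 June 2030.
The other events in the timeline have no effect on the limitation period under the stated rules.
Kowalski filed on 7 June 2030, before the 30 June 2030 deadline, so the action is timely.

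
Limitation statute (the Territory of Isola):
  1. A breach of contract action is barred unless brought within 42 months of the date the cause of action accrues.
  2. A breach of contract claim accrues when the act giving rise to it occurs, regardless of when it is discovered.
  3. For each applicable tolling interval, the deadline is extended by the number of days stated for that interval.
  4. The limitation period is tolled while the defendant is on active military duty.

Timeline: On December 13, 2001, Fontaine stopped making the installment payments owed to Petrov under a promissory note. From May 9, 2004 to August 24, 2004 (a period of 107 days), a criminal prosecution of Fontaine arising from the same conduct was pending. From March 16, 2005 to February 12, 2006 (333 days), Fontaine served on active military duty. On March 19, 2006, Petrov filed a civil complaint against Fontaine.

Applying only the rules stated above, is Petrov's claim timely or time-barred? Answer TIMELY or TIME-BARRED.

The cause of action accrued on December 13, 2001, the date of the act.
The untolled deadline — 42 months after December 13, 2001 — is June 13, 2005.
The period was tolled for 333 days by the defendant's active military service (March 16, 2005 to February 12, 2006), pushing the deadline to May 12, 2006.
No stated provision tolls the period for a criminal prosecution, so the interval from May 9, 2004 to August 24, 2004 has no effect on the deadline.
The March 19, 2006 filing precedes the May 12, 2006 deadline; the claim is timely.

TIMELY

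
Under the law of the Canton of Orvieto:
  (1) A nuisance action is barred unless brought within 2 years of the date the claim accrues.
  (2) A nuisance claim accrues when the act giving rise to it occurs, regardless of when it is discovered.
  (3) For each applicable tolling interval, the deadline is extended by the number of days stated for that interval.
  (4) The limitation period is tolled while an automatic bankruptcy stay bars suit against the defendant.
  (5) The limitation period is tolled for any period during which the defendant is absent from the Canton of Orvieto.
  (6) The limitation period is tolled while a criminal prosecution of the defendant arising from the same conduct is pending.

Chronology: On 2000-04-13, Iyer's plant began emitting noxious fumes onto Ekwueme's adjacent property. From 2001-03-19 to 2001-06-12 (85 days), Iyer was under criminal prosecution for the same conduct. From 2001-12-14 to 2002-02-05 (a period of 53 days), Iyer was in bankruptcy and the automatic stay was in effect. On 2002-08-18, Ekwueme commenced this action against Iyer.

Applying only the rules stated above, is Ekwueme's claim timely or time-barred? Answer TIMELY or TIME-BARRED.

The claim accrued on 2000-04-13, when the wrongful act occurred.
2 years from 2000-04-13 is 2002-04-13.
The pending criminal prosecution from 2001-03-19 to 2001-06-12 tolled the period for 85 days, extending the deadline to 2002-07-07.
The automatic bankruptcy stay from 2001-12-14 to 2002-02-05 tolled the period for 53 days, extending the deadline to 2002-08-29.
The 2002-08-18 filing precedes the 2002-08-29 deadline; the claim is timely.

TIMELY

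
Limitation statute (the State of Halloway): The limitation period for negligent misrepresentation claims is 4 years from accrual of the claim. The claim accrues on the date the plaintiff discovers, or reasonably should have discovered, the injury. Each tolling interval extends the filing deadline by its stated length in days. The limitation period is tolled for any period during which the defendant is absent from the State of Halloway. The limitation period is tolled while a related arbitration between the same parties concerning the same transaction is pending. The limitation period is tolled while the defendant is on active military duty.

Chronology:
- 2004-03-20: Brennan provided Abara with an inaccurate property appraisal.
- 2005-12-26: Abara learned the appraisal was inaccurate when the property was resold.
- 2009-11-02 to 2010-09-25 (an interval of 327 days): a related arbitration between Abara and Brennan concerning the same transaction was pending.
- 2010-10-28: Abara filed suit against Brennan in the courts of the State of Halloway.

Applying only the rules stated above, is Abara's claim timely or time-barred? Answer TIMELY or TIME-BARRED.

TIMELY

The claim did not accrue until Abara discovered the injury on 2005-12-26; the 2004-03-20 act date does not start the clock under the stated rule.
Adding the 4 years base period to 2005-12-26 gives a deadline of 2009-12-26, before any tolling.
The pending related arbitration from 2009-11-02 to 2010-09-25 tolled the period for 327 days, extending the deadline to 2010-11-18.
The 2010-10-28 filing precedes the 2010-11-18 deadline; the claim is timely.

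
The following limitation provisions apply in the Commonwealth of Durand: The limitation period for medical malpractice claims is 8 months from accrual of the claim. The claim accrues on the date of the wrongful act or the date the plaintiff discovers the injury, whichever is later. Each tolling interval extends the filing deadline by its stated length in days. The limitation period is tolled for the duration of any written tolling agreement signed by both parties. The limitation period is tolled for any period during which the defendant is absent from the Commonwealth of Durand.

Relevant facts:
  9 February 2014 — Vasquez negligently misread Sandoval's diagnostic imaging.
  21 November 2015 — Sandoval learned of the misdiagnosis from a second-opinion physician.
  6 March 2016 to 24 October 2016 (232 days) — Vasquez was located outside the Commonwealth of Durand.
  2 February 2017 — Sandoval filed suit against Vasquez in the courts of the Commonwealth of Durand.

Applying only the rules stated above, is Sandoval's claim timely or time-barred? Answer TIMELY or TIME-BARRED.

Because discovery on 21 November 2015 post-dates the 9 February 2014 act, accrual under the later-of rule falls on 21 November 2015.
8 months from 21 November 2015 is 21 July 2016.
The defendant's absence from the jurisdiction from 6 March 2016 to 24 October 2016 tolled the period for 232 days, extending the deadline to 10 March 2017.
Filing on 2 February 2017 beat the 10 March 2017 deadline — the action is timely.

TIMELY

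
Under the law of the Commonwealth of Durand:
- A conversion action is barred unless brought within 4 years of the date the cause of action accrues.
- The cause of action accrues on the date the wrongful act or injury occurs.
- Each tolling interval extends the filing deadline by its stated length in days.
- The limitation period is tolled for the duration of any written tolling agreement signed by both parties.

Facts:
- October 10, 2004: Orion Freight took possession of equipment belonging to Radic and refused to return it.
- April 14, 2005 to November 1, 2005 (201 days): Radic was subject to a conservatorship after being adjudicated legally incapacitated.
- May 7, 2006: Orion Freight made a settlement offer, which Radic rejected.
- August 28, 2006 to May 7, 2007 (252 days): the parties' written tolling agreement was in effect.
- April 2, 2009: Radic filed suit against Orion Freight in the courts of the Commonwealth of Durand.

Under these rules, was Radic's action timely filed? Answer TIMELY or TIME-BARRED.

The limitation period began to run on October 10, 2004.
4 years from October 10, 2004 is October 10, 2008.
The period was tolled for 252 days by the written tolling agreement (August 28, 2006 to May 7, 2007), pushing the deadline to June 19, 2009.
No stated provision tolls the period for the plaintiff's incapacity, so the interval from April 14, 2005 to November 1, 2005 has no effect on the deadline.
Nothing else in the chronology tolls or restarts the period.
Filing on April 2, 2009 beat the June 19, 2009 deadline — the action is timely.

TIMELY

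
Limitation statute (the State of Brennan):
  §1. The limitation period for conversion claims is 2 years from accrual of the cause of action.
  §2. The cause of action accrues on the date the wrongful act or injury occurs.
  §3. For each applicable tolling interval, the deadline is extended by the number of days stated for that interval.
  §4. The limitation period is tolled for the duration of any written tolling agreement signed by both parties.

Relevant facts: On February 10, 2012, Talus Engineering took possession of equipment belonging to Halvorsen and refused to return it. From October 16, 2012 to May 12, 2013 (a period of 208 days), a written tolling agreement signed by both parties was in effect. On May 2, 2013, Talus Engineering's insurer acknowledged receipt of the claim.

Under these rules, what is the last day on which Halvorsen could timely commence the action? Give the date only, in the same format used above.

September 6, 2014

The cause of action accrued on February 10, 2012, the date of the act.
The untolled deadline — 2 years after February 10, 2012 — is February 10, 2014.
The period was tolled for 208 days by the written tolling agreement (October 16, 2012 to May 12, 2013), pushing the deadline to September 6, 2014.
The other events in the timeline have no effect on the limitation period under the stated rules.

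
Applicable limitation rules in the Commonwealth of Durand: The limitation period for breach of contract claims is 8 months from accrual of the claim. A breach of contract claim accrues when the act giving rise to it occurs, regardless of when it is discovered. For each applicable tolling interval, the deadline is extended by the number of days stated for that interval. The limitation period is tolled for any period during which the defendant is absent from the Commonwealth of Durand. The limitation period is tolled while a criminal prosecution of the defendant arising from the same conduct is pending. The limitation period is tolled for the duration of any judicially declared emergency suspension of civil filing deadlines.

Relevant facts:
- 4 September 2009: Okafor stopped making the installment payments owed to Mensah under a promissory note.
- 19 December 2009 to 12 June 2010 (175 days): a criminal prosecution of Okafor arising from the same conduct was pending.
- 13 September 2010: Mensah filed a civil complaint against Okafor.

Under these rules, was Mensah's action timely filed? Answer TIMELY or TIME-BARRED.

The claim accrued on 4 September 2009, the date of the act.
8 months from 4 September 2009 is 4 May 2010.
The period was tolled for 175 days by the pending criminal prosecution (19 December 2009 to 12 June 2010), pushing the deadline to 26 October 2010.
The 13 September 2010 filing precedes the 26 October 2010 deadline; the claim is timely.

TIMELY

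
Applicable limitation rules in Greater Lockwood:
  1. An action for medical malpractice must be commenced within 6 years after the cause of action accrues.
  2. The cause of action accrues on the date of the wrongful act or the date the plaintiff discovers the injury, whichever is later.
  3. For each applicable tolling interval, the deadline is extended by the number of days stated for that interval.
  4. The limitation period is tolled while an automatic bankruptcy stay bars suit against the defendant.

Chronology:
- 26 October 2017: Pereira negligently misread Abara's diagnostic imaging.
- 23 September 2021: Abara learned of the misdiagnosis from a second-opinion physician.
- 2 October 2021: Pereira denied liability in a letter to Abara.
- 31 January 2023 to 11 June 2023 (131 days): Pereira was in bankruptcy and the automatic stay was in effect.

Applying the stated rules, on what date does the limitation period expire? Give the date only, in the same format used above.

1 February 2028

The claim accrued on 23 September 2021 — the later of the 26 October 2017 act and the 23 September 2021 discovery.
The untolled deadline — 6 years after 23 September 2021 — is 23 September 2027.
The automatic bankruptcy stay from 31 January 2023 to 11 June 2023 tolled the period for 131 days, extending the deadline to 1 February 2028.
Nothing else in the chronology tolls or restarts the period.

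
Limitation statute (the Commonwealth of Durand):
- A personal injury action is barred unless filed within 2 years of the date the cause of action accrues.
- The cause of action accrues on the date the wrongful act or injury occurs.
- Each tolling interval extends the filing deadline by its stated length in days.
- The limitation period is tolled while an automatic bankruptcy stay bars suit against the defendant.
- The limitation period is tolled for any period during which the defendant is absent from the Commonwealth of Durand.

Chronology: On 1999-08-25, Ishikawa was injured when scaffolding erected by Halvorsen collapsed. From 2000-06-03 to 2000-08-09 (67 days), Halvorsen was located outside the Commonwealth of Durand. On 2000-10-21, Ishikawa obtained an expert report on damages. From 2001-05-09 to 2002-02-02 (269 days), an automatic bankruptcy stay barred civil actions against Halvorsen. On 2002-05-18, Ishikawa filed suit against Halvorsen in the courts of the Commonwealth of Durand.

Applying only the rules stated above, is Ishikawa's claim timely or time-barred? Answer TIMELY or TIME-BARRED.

TIMELY

The limitation period began to run on 1999-08-25.
2 years from 1999-08-25 is 2001-08-25.
The defendant's absence from the jurisdiction from 2000-06-03 to 2000-08-09 tolled the period for 67 days, extending the deadline to 2001-10-31.
The period was tolled for 269 days by the automatic bankruptcy stay (2001-05-09 to 2002-02-02), pushing the deadline to 2002-07-27.
None of the other events listed affects the running of the period under the stated rules.
Ishikawa filed on 2002-05-18, before the 2002-07-27 deadline, so the action is timely.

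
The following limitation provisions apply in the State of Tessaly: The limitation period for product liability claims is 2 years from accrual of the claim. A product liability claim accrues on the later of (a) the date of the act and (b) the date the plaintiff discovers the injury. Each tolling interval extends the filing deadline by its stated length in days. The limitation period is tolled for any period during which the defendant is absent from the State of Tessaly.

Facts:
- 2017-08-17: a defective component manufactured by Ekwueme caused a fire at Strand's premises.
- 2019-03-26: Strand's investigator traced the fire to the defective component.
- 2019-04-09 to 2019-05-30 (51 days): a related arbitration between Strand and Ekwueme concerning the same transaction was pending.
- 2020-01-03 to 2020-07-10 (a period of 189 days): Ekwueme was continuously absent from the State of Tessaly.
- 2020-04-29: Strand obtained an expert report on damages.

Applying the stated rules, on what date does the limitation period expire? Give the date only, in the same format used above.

The claim accrued on 2019-03-26 — the later of the 2017-08-17 act and the 2019-03-26 discovery.
The untolled deadline — 2 years after 2019-03-26 — is 2021-03-26.
The period was tolled for 189 days by the defendant's absence from the jurisdiction (2020-01-03 to 2020-07-10), pushing the deadline to 2021-10-01.
Although a pending arbitration ran from 2019-04-09 to 2019-05-30, the stated rules do not make that a tolling event, so it is disregarded.
Nothing else in the chronology tolls or restarts the period.

2021-10-01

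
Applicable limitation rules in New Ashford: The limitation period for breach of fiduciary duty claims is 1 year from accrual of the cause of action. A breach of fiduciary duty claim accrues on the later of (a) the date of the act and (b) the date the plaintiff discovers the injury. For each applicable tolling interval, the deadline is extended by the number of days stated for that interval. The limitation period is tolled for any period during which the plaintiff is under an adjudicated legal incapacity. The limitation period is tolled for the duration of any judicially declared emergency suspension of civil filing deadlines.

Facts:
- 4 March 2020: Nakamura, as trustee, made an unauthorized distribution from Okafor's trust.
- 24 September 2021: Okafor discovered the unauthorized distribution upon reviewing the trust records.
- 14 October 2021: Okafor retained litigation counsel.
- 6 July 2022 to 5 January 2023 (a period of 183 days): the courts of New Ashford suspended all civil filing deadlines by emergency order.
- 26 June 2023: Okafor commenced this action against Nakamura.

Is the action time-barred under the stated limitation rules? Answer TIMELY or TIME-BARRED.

TIME-BARRED

The claim accrued on 24 September 2021 — the later of the 4 March 2020 act and the 24 September 2021 discovery.
Adding the 1 year base period to 24 September 2021 gives a deadline of 24 September 2022, before any tolling.
The emergency suspension of filing deadlines from 6 July 2022 to 5 January 2023 tolled the period for 183 days, extending the deadline to 26 March 2023.
None of the other events listed affects the running of the period under the stated rules.
Filing on 26 June 2023 missed the 26 March 2023 deadline — the action is time-barred.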